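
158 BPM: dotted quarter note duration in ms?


Working:
One quarter-note beat = 60000 / BPM = 60000 / 158 ms
Dotted quarter note = 3/2 × quarter note
Duration = 3/2 × 60000 / 158 = 90000 / 158
= 569.6 ms


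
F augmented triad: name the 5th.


Reasoning:
Augmented triad = root + major 3rd (4 semitones) + augmented 5th (8 semitones)
A triad on F stacks thirds, so the chord tones use letter names F-A-C
Root: F
Major 3rd above F: A
Augmented 5th above F: C#
The 5th = C#


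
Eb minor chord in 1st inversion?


Let's work it out.
Root position: Eb Gb Bb
1st inversion: move root up an octave
Bass note: Gb
Notes (bottom to top) = Gb Bb Eb


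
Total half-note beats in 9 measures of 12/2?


Solution.
Time signature 12/2: the bottom number 2 means the half note gets one count
The top number 12 means 12 half-note beats per measure
Total = 12 × 9 measures
= 108 half-note beats


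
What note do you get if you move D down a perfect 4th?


Working:
perfect 4th: 4 letter names, 5 semitones
Letter: D - 3 → A
Pitch: D - 5 semitones, spelled as an A → A
= A


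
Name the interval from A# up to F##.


Reasoning:
Letter names: A → F spans 6 letter names → a 6th
Semitones: A# → F## = 9 half-steps
A 6th of 9 semitones is a major 6th
= major 6th


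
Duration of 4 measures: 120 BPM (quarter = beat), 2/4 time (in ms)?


Let's work it out.
Quarter-note beat duration = 60000 / 120 ms
Beats per measure (2/4) = 2
One measure = 2 × 60000 / 120 = 120000 / 120 ms
4 measures = 4 × 120000 / 120 = 480000 / 120
= 4000.0 ms


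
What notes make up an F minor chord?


Let's work it out.
Minor triad = root + minor 3rd (3 semitones) + perfect 5th (7 semitones)
A triad on F stacks thirds, so the chord tones use letter names F-A-C
Root: F
Minor 3rd above F: Ab
Perfect 5th above F: C
Chord = F Ab C


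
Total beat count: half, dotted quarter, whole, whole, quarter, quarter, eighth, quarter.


Working:
Beat values:
  half = 2 beats
  dotted quarter = 1.5 beats
  whole = 4 beats
  whole = 4 beats
  quarter = 1 beat
  quarter = 1 beat
  eighth = 0.5 beats
  quarter = 1 beat
Sum = 2 + 1.5 + 4 + 4 + 1 + 1 + 0.5 + 1
= 15 beats


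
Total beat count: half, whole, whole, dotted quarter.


Beat values:
  half = 2 beats
  whole = 4 beats
  whole = 4 beats
  dotted quarter = 1.5 beats
Sum = 2 + 4 + 4 + 1.5
= 11.5 beats


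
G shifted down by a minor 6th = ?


minor 6th: 6 letter names, 8 semitones
Letter: G - 5 → B
Pitch: G - 8 semitones, spelled as a B → B
= B


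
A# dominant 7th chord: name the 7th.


Dominant 7th chord = root + major 3rd + perfect 5th + minor 7th
Seventh chords stack in thirds, so the letter names are A-C-E-G
Root: A#
Major 3rd above A#: C##
Perfect 5th above A#: E#
Minor 7th above A#: G#
The 7th = G#


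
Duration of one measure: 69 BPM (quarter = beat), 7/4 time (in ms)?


Quarter-note beat duration = 60000 / 69 ms
Beats per measure (7/4) = 7
One measure = 7 × 60000 / 69 = 420000 / 69 ms
= 6087.0 ms


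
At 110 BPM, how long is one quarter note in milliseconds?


Working:
One quarter-note beat = 60000 / BPM = 60000 / 110 ms
Duration = 60000 / 110
= 545.5 ms


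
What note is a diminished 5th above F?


Step by step:
A 5th spans 5 letter names, so from F we land on C
A diminished 5th = 6 semitones above F
Spell C at that pitch: Cb
= Cb


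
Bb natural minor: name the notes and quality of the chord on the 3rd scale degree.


Reasoning:
Bb natural minor scale: Bb C Db Eb F Gb Ab
Diatonic triad on degree 3 stacks scale notes 3, 5, 7: Db F Ab
Db→F = 4 semitones; Db→Ab = 7 semitones → major triad
= Db F Ab (major)


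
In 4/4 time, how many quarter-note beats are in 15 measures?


Solution.
Time signature 4/4: the bottom number 4 means the quarter note gets one count
The top number 4 means 4 quarter-note beats per measure
Total = 4 × 15 measures
= 60 quarter-note beats


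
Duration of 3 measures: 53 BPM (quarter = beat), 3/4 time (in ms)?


Working:
Quarter-note beat duration = 60000 / 53 ms
Beats per measure (3/4) = 3
One measure = 3 × 60000 / 53 = 180000 / 53 ms
3 measures = 3 × 180000 / 53 = 540000 / 53
= 10188.7 ms


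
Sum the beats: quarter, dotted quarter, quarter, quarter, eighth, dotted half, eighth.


Reasoning:
Beat values:
  quarter = 1 beat
  dotted quarter = 1.5 beats
  quarter = 1 beat
  quarter = 1 beat
  eighth = 0.5 beats
  dotted half = 3 beats
  eighth = 0.5 beats
Sum = 1 + 1.5 + 1 + 1 + 0.5 + 3 + 0.5
= 8.5 beats


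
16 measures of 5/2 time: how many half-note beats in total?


Let's work it out.
Time signature 5/2: the bottom number 2 means the half note gets one count
The top number 5 means 5 half-note beats per measure
Total = 5 × 16 measures
= 80 half-note beats


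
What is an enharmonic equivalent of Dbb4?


Let's work it out.
Enharmonic notes sound the same pitch but are spelled with different letter names
Dbb and C name the same pitch class
= C4


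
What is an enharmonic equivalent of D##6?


Let's work it out.
Enharmonic notes sound the same pitch but are spelled with different letter names
D## and E name the same pitch class
= E6


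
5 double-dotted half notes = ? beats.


Step by step:
Base half note = 2 beats
Dot 1 adds half the previous value: +1
Dot 2 adds half the previous value: +1/2
One double-dotted half = 2 + 1 + 1/2 = 7/2
5 of them = 5 × 7/2 = 35/2
= 35/2 beats


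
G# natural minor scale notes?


Step by step:
Natural minor scale pattern: W-H-W-W-H-W-W (2-1-2-2-1-2-2 semitones)
Starting from G#:
  G# + 2 semitones → A#
  A# + 1 semitone → B
  B + 2 semitones → C#
  C# + 2 semitones → D#
  D# + 1 semitone → E
  E + 2 semitones → F#
  F# + 2 semitones → G#
Scale = G# A# B C# D# E F#


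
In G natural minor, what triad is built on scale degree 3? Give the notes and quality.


Solution.
G natural minor scale: G A Bb C D Eb F
Diatonic triad on degree 3 stacks scale notes 3, 5, 7: Bb D F
Bb→D = 4 semitones; Bb→F = 7 semitones → major triad
= Bb D F (major)


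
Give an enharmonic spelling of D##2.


Solution.
Enharmonic notes sound the same pitch but are spelled with different letter names
D## and E name the same pitch class
= E2


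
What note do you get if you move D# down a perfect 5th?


Solution.
perfect 5th: 5 letter names, 7 semitones
Letter: D - 4 → G
Pitch: D# - 7 semitones, spelled as a G → G#
= G#


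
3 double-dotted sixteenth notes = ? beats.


Base sixteenth note = 1/4 beats
Dot 1 adds half the previous value: +1/8
Dot 2 adds half the previous value: +1/16
One double-dotted sixteenth = 1/4 + 1/8 + 1/16 = 7/16
3 of them = 3 × 7/16 = 21/16
= 21/16 beats


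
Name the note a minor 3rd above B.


Working:
A 3rd spans 3 letter names, so from B we land on D
A minor 3rd = 3 semitones above B
Spell D at that pitch: D
= D


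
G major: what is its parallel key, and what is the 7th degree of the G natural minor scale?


Working:
Parallel keys share the same tonic but differ in mode
G major → parallel is G minor
G natural minor scale: G A Bb C D Eb F
= G minor; 7th degree = F


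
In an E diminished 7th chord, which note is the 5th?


Diminished 7th chord = root + minor 3rd + diminished 5th + diminished 7th
Seventh chords stack in thirds, so the letter names are E-G-B-D
Root: E
Minor 3rd above E: G
Diminished 5th above E: Bb
Diminished 7th above E: Db
The 5th = Bb


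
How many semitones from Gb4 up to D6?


Reasoning:
Absolute semitone position = octave×12 + chromatic position
Gb4: 4×12 + 6 = 54
D6: 6×12 + 2 = 74
Difference = 74 - 54 = 20
= 20 semitones


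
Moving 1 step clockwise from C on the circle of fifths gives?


Let's work it out.
Each clockwise step on the circle of fifths moves up a perfect 5th
From C: C → G
= G


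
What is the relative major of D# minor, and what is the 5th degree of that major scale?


The relative major shares the key signature and is a minor 3rd above the minor tonic
A minor 3rd above D# is F#
→ relative major of D# minor is F# major
F# major scale: F# G# A# B C# D# E#
= F# major; 5th degree = C#


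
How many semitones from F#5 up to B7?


Working:
Absolute semitone position = octave×12 + chromatic position
F#5: 5×12 + 6 = 66
B7: 7×12 + 11 = 95
Difference = 95 - 66 = 29
= 29 semitones


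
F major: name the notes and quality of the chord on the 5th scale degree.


F major scale: F G A Bb C D E
Diatonic triad on degree 5 stacks scale notes 5, 7, 2: C E G
C→E = 4 semitones; C→G = 7 semitones → major triad
= C E G (major)


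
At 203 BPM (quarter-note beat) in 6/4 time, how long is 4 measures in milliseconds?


Quarter-note beat duration = 60000 / 203 ms
Beats per measure (6/4) = 6
One measure = 6 × 60000 / 203 = 360000 / 203 ms
4 measures = 4 × 360000 / 203 = 1440000 / 203
= 7093.6 ms


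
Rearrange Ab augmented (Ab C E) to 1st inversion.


Root position: Ab C E
1st inversion: move root up an octave
Bass note: C
Notes (bottom to top) = C E Ab


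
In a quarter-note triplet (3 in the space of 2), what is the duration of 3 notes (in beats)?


Let's work it out.
Triplet: 3 notes occupy the space of 2 quarter notes
Space = 2 × 1 = 2 beats
Each triplet note = 2 / 3 = 2/3 beats
3 notes = 3 × 2/3 = 2
= 2 beats


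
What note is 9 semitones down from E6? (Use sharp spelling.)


Step by step:
E6: chromatic position 4 in octave 6 → absolute = 6×12 + 4 = 76
Transpose down 9: 76 - 9 = 67
67 = 5×12 + 7 → G in octave 5
Result = G5


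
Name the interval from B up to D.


Letter names: B → D spans 3 letter names → a 3rd
Semitones: B → D = 3 half-steps
A 3rd of 3 semitones is a minor 3rd
= minor 3rd


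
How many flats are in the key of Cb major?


Reasoning:
Flat major keys: C(0), F(1), Bb(2), Eb(3), Ab(4), Db(5), Gb(6), Cb(7)
Cb major has 7 flats
Order of flats: Bb Eb Ab Db Gb Cb Fb → first 7: Bb, Eb, Ab, Db, Gb, Cb, Fb
= 7 flats


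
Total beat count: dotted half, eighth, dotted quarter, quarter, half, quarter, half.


Beat values:
  dotted half = 3 beats
  eighth = 0.5 beats
  dotted quarter = 1.5 beats
  quarter = 1 beat
  half = 2 beats
  quarter = 1 beat
  half = 2 beats
Sum = 3 + 0.5 + 1.5 + 1 + 2 + 1 + 2
= 11 beats


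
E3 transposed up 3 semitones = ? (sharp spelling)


Let's work it out.
E3: chromatic position 4 in octave 3 → absolute = 3×12 + 4 = 40
Transpose up 3: 40 + 3 = 43
43 = 3×12 + 7 → G in octave 3
Result = G3


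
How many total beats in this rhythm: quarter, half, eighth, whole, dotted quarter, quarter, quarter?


Working:
Beat values:
  quarter = 1 beat
  half = 2 beats
  eighth = 0.5 beats
  whole = 4 beats
  dotted quarter = 1.5 beats
  quarter = 1 beat
  quarter = 1 beat
Sum = 1 + 2 + 0.5 + 4 + 1.5 + 1 + 1
= 11 beats


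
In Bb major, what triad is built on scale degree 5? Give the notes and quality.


Step by step:
Bb major scale: Bb C D Eb F G A
Diatonic triad on degree 5 stacks scale notes 5, 7, 2: F A C
F→A = 4 semitones; F→C = 7 semitones → major triad
= F A C (major)


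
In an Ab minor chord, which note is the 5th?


Solution.
Minor triad = root + minor 3rd (3 semitones) + perfect 5th (7 semitones)
A triad on Ab stacks thirds, so the chord tones use letter names A-C-E
Root: Ab
Minor 3rd above Ab: Cb
Perfect 5th above Ab: Eb
The 5th = Eb


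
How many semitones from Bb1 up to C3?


Working:
Absolute semitone position = octave×12 + chromatic position
Bb1: 1×12 + 10 = 22
C3: 3×12 + 0 = 36
Difference = 36 - 22 = 14
= 14 semitones


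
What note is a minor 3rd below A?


Solution.
A 3rd spans 3 letter names, so from A we land on F
A minor 3rd = 3 semitones below A
Spell F at that pitch: F#
= F#


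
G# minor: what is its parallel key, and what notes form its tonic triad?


Parallel keys share the same tonic but differ in mode
G# minor → parallel is G# major
Tonic triad of G# major = G# B# D#
= G# major; triad = G# B# D#


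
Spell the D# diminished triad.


Diminished triad = root + minor 3rd (3 semitones) + diminished 5th (6 semitones)
A triad on D# stacks thirds, so the chord tones use letter names D-F-A
Root: D#
Minor 3rd above D#: F#
Diminished 5th above D#: A
Chord = D# F# A


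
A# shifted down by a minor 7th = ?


Solution.
minor 7th: 7 letter names, 10 semitones
Letter: A - 6 → B
Pitch: A# - 10 semitones, spelled as a B → B#
= B#


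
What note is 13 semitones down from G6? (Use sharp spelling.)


Step by step:
G6: chromatic position 7 in octave 6 → absolute = 6×12 + 7 = 79
Transpose down 13: 79 - 13 = 66
66 = 5×12 + 6 → F# in octave 5
Result = F#5


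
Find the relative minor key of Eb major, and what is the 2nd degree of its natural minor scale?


The relative minor shares the major's key signature and starts on its 6th degree
6th degree = a major 6th above the tonic; a major 6th above Eb is C
→ relative minor of Eb major is C minor
C natural minor scale: C D Eb F G Ab Bb
= C minor; 2nd degree = D


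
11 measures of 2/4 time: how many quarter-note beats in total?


Solution.
Time signature 2/4: the bottom number 4 means the quarter note gets one count
The top number 2 means 2 quarter-note beats per measure
Total = 2 × 11 measures
= 22 quarter-note beats


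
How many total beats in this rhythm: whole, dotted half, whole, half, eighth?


Reasoning:
Beat values:
  whole = 4 beats
  dotted half = 3 beats
  whole = 4 beats
  half = 2 beats
  eighth = 0.5 beats
Sum = 4 + 3 + 4 + 2 + 0.5
= 13.5 beats


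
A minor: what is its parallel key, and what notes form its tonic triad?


Solution.
Parallel keys share the same tonic but differ in mode
A minor → parallel is A major
Tonic triad of A major = A C# E
= A major; triad = A C# E


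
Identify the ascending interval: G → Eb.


Let's work it out.
Letter names: G → E spans 6 letter names → a 6th
Semitones: G → Eb = 8 half-steps
A 6th of 8 semitones is a minor 6th
= minor 6th


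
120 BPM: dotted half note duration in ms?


One quarter-note beat = 60000 / BPM = 60000 / 120 ms
Dotted half note = 3 × quarter note
Duration = 3 × 60000 / 120 = 180000 / 120
= 1500.0 ms


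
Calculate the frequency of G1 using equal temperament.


Solution.
f = 440 × 2^(n/12) where n = semitones from A4
G1: -38 semitones from A4
f = 440 × 2^(-38/12)
f = 49.00 Hz


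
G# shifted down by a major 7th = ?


Working:
major 7th: 7 letter names, 11 semitones
Letter: G - 6 → A
Pitch: G# - 11 semitones, spelled as an A → A
= A


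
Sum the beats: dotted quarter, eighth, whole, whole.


Step by step:
Beat values:
  dotted quarter = 1.5 beats
  eighth = 0.5 beats
  whole = 4 beats
  whole = 4 beats
Sum = 1.5 + 0.5 + 4 + 4
= 10 beats


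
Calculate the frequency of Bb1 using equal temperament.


Step by step:
f = 440 × 2^(n/12) where n = semitones from A4
Bb1: -35 semitones from A4
f = 440 × 2^(-35/12)
f = 58.27 Hz


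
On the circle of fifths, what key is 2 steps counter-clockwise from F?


Working:
Each counter-clockwise step moves down a perfect 5th (= up a perfect 4th)
From F: F → Bb → Eb
= Eb


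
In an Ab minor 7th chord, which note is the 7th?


Solution.
Minor 7th chord = root + minor 3rd + perfect 5th + minor 7th
Seventh chords stack in thirds, so the letter names are A-C-E-G
Root: Ab
Minor 3rd above Ab: Cb
Perfect 5th above Ab: Eb
Minor 7th above Ab: Gb
The 7th = Gb


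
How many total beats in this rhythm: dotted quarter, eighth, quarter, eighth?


Reasoning:
Beat values:
  dotted quarter = 1.5 beats
  eighth = 0.5 beats
  quarter = 1 beat
  eighth = 0.5 beats
Sum = 1.5 + 0.5 + 1 + 0.5
= 3.5 beats


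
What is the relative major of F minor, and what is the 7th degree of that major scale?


Step by step:
The relative major shares the key signature and is a minor 3rd above the minor tonic
A minor 3rd above F is Ab
→ relative major of F minor is Ab major
Ab major scale: Ab Bb C Db Eb F G
= Ab major; 7th degree = G


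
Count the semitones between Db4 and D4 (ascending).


Absolute semitone position = octave×12 + chromatic position
Db4: 4×12 + 1 = 49
D4: 4×12 + 2 = 50
Difference = 50 - 49 = 1
= 1 semitone


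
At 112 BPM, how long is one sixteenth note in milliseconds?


Solution.
One quarter-note beat = 60000 / BPM = 60000 / 112 ms
Sixteenth note = 1/4 × quarter note
Duration = 1/4 × 60000 / 112 = 15000 / 112
= 133.9 ms


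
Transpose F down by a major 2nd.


Working:
major 2nd: 2 letter names, 2 semitones
Letter: F - 1 → E
Pitch: F - 2 semitones, spelled as an E → Eb
= Eb


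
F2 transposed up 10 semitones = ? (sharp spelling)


Solution.
F2: chromatic position 5 in octave 2 → absolute = 2×12 + 5 = 29
Transpose up 10: 29 + 10 = 39
39 = 3×12 + 3 → D# in octave 3
Result = D#3


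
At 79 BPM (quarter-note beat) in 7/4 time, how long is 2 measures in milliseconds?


Working:
Quarter-note beat duration = 60000 / 79 ms
Beats per measure (7/4) = 7
One measure = 7 × 60000 / 79 = 420000 / 79 ms
2 measures = 2 × 420000 / 79 = 840000 / 79
= 10632.9 ms


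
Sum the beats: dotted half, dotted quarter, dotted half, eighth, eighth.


Beat values:
  dotted half = 3 beats
  dotted quarter = 1.5 beats
  dotted half = 3 beats
  eighth = 0.5 beats
  eighth = 0.5 beats
Sum = 3 + 1.5 + 3 + 0.5 + 0.5
= 8.5 beats


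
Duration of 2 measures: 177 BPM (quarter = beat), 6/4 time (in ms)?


Step by step:
Quarter-note beat duration = 60000 / 177 ms
Beats per measure (6/4) = 6
One measure = 6 × 60000 / 177 = 360000 / 177 ms
2 measures = 2 × 360000 / 177 = 720000 / 177
= 4067.8 ms


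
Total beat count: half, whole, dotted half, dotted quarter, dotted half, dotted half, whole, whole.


Beat values:
  half = 2 beats
  whole = 4 beats
  dotted half = 3 beats
  dotted quarter = 1.5 beats
  dotted half = 3 beats
  dotted half = 3 beats
  whole = 4 beats
  whole = 4 beats
Sum = 2 + 4 + 3 + 1.5 + 3 + 3 + 4 + 4
= 24.5 beats


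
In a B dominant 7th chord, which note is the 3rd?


Step by step:
Dominant 7th chord = root + major 3rd + perfect 5th + minor 7th
Seventh chords stack in thirds, so the letter names are B-D-F-A
Root: B
Major 3rd above B: D#
Perfect 5th above B: F#
Minor 7th above B: A
The 3rd = D#


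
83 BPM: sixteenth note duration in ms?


Working:
One quarter-note beat = 60000 / BPM = 60000 / 83 ms
Sixteenth note = 1/4 × quarter note
Duration = 1/4 × 60000 / 83 = 15000 / 83
= 180.7 ms


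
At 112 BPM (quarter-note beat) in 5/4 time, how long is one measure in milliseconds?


Reasoning:
Quarter-note beat duration = 60000 / 112 ms
Beats per measure (5/4) = 5
One measure = 5 × 60000 / 112 = 300000 / 112 ms
= 2678.6 ms


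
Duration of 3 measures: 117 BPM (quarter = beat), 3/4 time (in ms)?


Working:
Quarter-note beat duration = 60000 / 117 ms
Beats per measure (3/4) = 3
One measure = 3 × 60000 / 117 = 180000 / 117 ms
3 measures = 3 × 180000 / 117 = 540000 / 117
= 4615.4 ms


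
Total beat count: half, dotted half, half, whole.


Solution.
Beat values:
  half = 2 beats
  dotted half = 3 beats
  half = 2 beats
  whole = 4 beats
Sum = 2 + 3 + 2 + 4
= 11 beats


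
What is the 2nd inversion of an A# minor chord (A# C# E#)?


Step by step:
Root position: A# C# E#
2nd inversion: move root and 3rd up an octave
Bass note: E#
Notes (bottom to top) = E# A# C#


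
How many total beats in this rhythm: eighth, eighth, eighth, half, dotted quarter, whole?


Working:
Beat values:
  eighth = 0.5 beats
  eighth = 0.5 beats
  eighth = 0.5 beats
  half = 2 beats
  dotted quarter = 1.5 beats
  whole = 4 beats
Sum = 0.5 + 0.5 + 0.5 + 2 + 1.5 + 4
= 9 beats


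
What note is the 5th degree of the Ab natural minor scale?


Step by step:
Natural minor scale pattern: W-H-W-W-H-W-W (2-1-2-2-1-2-2 semitones)
Starting from Ab:
  Ab + 2 semitones → Bb
  Bb + 1 semitone → Cb
  Cb + 2 semitones → Db
  Db + 2 semitones → Eb
  Eb + 1 semitone → Fb
  Fb + 2 semitones → Gb
  Gb + 2 semitones → Ab
Scale: Ab Bb Cb Db Eb Fb Gb
Degree 5 = Eb


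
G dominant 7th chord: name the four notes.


Working:
Dominant 7th chord = root + major 3rd + perfect 5th + minor 7th
Seventh chords stack in thirds, so the letter names are G-B-D-F
Root: G
Major 3rd above G: B
Perfect 5th above G: D
Minor 7th above G: F
Chord = G B D F


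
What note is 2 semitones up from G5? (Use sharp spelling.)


Solution.
G5: chromatic position 7 in octave 5 → absolute = 5×12 + 7 = 67
Transpose up 2: 67 + 2 = 69
69 = 5×12 + 9 → A in octave 5
Result = A5


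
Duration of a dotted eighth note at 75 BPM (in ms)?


Solution.
One quarter-note beat = 60000 / BPM = 60000 / 75 ms
Dotted eighth note = 3/4 × quarter note
Duration = 3/4 × 60000 / 75 = 45000 / 75
= 600.0 ms


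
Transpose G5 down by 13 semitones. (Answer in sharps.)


Reasoning:
G5: chromatic position 7 in octave 5 → absolute = 5×12 + 7 = 67
Transpose down 13: 67 - 13 = 54
54 = 4×12 + 6 → F# in octave 4
Result = F#4


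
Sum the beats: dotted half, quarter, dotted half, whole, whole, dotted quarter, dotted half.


Beat values:
  dotted half = 3 beats
  quarter = 1 beat
  dotted half = 3 beats
  whole = 4 beats
  whole = 4 beats
  dotted quarter = 1.5 beats
  dotted half = 3 beats
Sum = 3 + 1 + 3 + 4 + 4 + 1.5 + 3
= 19.5 beats


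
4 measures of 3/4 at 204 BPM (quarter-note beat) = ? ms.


Let's work it out.
Quarter-note beat duration = 60000 / 204 ms
Beats per measure (3/4) = 3
One measure = 3 × 60000 / 204 = 180000 / 204 ms
4 measures = 4 × 180000 / 204 = 720000 / 204
= 3529.4 ms


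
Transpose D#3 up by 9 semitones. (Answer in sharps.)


Let's work it out.
D#3: chromatic position 3 in octave 3 → absolute = 3×12 + 3 = 39
Transpose up 9: 39 + 9 = 48
48 = 4×12 + 0 → C in octave 4
Result = C4


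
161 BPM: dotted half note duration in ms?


Step by step:
One quarter-note beat = 60000 / BPM = 60000 / 161 ms
Dotted half note = 3 × quarter note
Duration = 3 × 60000 / 161 = 180000 / 161
= 1118.0 ms


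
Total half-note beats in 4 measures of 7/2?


Time signature 7/2: the bottom number 2 means the half note gets one count
The top number 7 means 7 half-note beats per measure
Total = 7 × 4 measures
= 28 half-note beats


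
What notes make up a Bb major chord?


Major triad = root + major 3rd (4 semitones) + perfect 5th (7 semitones)
A triad on Bb stacks thirds, so the chord tones use letter names B-D-F
Root: Bb
Major 3rd above Bb: D
Perfect 5th above Bb: F
Chord = Bb D F


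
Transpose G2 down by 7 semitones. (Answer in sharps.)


Working:
G2: chromatic position 7 in octave 2 → absolute = 2×12 + 7 = 31
Transpose down 7: 31 - 7 = 24
24 = 2×12 + 0 → C in octave 2
Result = C2


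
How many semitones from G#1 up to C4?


Absolute semitone position = octave×12 + chromatic position
G#1: 1×12 + 8 = 20
C4: 4×12 + 0 = 48
Difference = 48 - 20 = 28
= 28 semitones


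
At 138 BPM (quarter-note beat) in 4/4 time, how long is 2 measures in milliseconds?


Step by step:
Quarter-note beat duration = 60000 / 138 ms
Beats per measure (4/4) = 4
One measure = 4 × 60000 / 138 = 240000 / 138 ms
2 measures = 2 × 240000 / 138 = 480000 / 138
= 3478.3 ms


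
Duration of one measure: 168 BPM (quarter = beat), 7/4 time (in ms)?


Solution.
Quarter-note beat duration = 60000 / 168 ms
Beats per measure (7/4) = 7
One measure = 7 × 60000 / 168 = 420000 / 168 ms
= 2500.0 ms


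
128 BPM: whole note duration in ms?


Solution.
One quarter-note beat = 60000 / BPM = 60000 / 128 ms
Whole note = 4 × quarter note
Duration = 4 × 60000 / 128 = 240000 / 128
= 1875.0 ms


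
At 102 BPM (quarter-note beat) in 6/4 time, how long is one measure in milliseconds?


Step by step:
Quarter-note beat duration = 60000 / 102 ms
Beats per measure (6/4) = 6
One measure = 6 × 60000 / 102 = 360000 / 102 ms
= 3529.4 ms


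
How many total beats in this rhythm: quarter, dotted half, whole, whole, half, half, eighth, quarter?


Beat values:
  quarter = 1 beat
  dotted half = 3 beats
  whole = 4 beats
  whole = 4 beats
  half = 2 beats
  half = 2 beats
  eighth = 0.5 beats
  quarter = 1 beat
Sum = 1 + 3 + 4 + 4 + 2 + 2 + 0.5 + 1
= 17.5 beats


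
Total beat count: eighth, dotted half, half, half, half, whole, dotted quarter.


Let's work it out.
Beat values:
  eighth = 0.5 beats
  dotted half = 3 beats
  half = 2 beats
  half = 2 beats
  half = 2 beats
  whole = 4 beats
  dotted quarter = 1.5 beats
Sum = 0.5 + 3 + 2 + 2 + 2 + 4 + 1.5
= 15 beats


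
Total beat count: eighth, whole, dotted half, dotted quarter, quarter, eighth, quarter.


Beat values:
  eighth = 0.5 beats
  whole = 4 beats
  dotted half = 3 beats
  dotted quarter = 1.5 beats
  quarter = 1 beat
  eighth = 0.5 beats
  quarter = 1 beat
Sum = 0.5 + 4 + 3 + 1.5 + 1 + 0.5 + 1
= 11.5 beats


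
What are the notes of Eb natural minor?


Step by step:
Natural minor scale pattern: W-H-W-W-H-W-W (2-1-2-2-1-2-2 semitones)
Starting from Eb:
  Eb + 2 semitones → F
  F + 1 semitone → Gb
  Gb + 2 semitones → Ab
  Ab + 2 semitones → Bb
  Bb + 1 semitone → Cb
  Cb + 2 semitones → Db
  Db + 2 semitones → Eb
Scale = Eb F Gb Ab Bb Cb Db


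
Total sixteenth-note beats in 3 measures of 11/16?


Time signature 11/16: the bottom number 16 means the sixteenth note gets one count
The top number 11 means 11 sixteenth-note beats per measure
Total = 11 × 3 measures
= 33 sixteenth-note beats


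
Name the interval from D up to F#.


Reasoning:
Letter names: D → F spans 3 letter names → a 3rd
Semitones: D → F# = 4 half-steps
A 3rd of 4 semitones is a major 3rd
= major 3rd


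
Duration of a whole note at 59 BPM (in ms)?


Let's work it out.
One quarter-note beat = 60000 / BPM = 60000 / 59 ms
Whole note = 4 × quarter note
Duration = 4 × 60000 / 59 = 240000 / 59
= 4067.8 ms


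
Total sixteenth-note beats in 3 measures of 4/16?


Reasoning:
Time signature 4/16: the bottom number 16 means the sixteenth note gets one count
The top number 4 means 4 sixteenth-note beats per measure
Total = 4 × 3 measures
= 12 sixteenth-note beats


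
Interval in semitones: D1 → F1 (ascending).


Let's work it out.
Absolute semitone position = octave×12 + chromatic position
D1: 1×12 + 2 = 14
F1: 1×12 + 5 = 17
Difference = 17 - 14 = 3
= 3 semitones


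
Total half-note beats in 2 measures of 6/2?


Working:
Time signature 6/2: the bottom number 2 means the half note gets one count
The top number 6 means 6 half-note beats per measure
Total = 6 × 2 measures
= 12 half-note beats


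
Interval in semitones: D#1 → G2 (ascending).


Reasoning:
Absolute semitone position = octave×12 + chromatic position
D#1: 1×12 + 3 = 15
G2: 2×12 + 7 = 31
Difference = 31 - 15 = 16
= 16 semitones


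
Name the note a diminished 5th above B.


Let's work it out.
A 5th spans 5 letter names, so from B we land on F
A diminished 5th = 6 semitones above B
Spell F at that pitch: F
= F


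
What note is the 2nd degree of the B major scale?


Working:
Major scale pattern: W-W-H-W-W-W-H (2-2-1-2-2-2-1 semitones)
Starting from B:
  B + 2 semitones → C#
  C# + 2 semitones → D#
  D# + 1 semitone → E
  E + 2 semitones → F#
  F# + 2 semitones → G#
  G# + 2 semitones → A#
  A# + 1 semitone → B
Scale: B C# D# E F# G# A#
Degree 2 = C#


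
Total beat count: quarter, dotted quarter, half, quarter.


Beat values:
  quarter = 1 beat
  dotted quarter = 1.5 beats
  half = 2 beats
  quarter = 1 beat
Sum = 1 + 1.5 + 2 + 1
= 5.5 beats


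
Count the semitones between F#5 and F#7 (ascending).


Let's work it out.
Absolute semitone position = octave×12 + chromatic position
F#5: 5×12 + 6 = 66
F#7: 7×12 + 6 = 90
Difference = 90 - 66 = 24
= 24 semitones


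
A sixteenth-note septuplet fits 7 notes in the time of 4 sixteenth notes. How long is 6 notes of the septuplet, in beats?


Step by step:
Septuplet: 7 notes occupy the space of 4 sixteenth notes
Space = 4 × 1/4 = 1 beat
Each septuplet note = 1 / 7 = 1/7 beats
6 notes = 6 × 1/7 = 6/7
= 6/7 beats


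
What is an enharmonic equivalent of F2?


Solution.
Enharmonic notes sound the same pitch but are spelled with different letter names
F and E# name the same pitch class
= E#2


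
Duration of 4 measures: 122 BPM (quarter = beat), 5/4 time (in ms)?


Quarter-note beat duration = 60000 / 122 ms
Beats per measure (5/4) = 5
One measure = 5 × 60000 / 122 = 300000 / 122 ms
4 measures = 4 × 300000 / 122 = 1200000 / 122
= 9836.1 ms


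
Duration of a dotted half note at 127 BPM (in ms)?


Reasoning:
One quarter-note beat = 60000 / BPM = 60000 / 127 ms
Dotted half note = 3 × quarter note
Duration = 3 × 60000 / 127 = 180000 / 127
= 1417.3 ms


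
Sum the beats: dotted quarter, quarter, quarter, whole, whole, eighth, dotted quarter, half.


Let's work it out.
Beat values:
  dotted quarter = 1.5 beats
  quarter = 1 beat
  quarter = 1 beat
  whole = 4 beats
  whole = 4 beats
  eighth = 0.5 beats
  dotted quarter = 1.5 beats
  half = 2 beats
Sum = 1.5 + 1 + 1 + 4 + 4 + 0.5 + 1.5 + 2
= 15.5 beats


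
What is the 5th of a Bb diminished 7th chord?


Solution.
Diminished 7th chord = root + minor 3rd + diminished 5th + diminished 7th
Seventh chords stack in thirds, so the letter names are B-D-F-A
Root: Bb
Minor 3rd above Bb: Db
Diminished 5th above Bb: Fb
Diminished 7th above Bb: Abb
The 5th = Fb


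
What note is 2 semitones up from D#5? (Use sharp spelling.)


D#5: chromatic position 3 in octave 5 → absolute = 5×12 + 3 = 63
Transpose up 2: 63 + 2 = 65
65 = 5×12 + 5 → F in octave 5
Result = F5


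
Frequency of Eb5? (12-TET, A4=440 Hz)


Step by step:
f = 440 × 2^(n/12) where n = semitones from A4
Eb5: 6 semitones from A4
f = 440 × 2^(6/12)
f = 622.25 Hz


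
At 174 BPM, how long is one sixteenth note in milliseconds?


Step by step:
One quarter-note beat = 60000 / BPM = 60000 / 174 ms
Sixteenth note = 1/4 × quarter note
Duration = 1/4 × 60000 / 174 = 15000 / 174
= 86.2 ms


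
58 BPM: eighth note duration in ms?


Let's work it out.
One quarter-note beat = 60000 / BPM = 60000 / 58 ms
Eighth note = 1/2 × quarter note
Duration = 1/2 × 60000 / 58 = 30000 / 58
= 517.2 ms


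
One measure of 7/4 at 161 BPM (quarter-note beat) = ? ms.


Solution.
Quarter-note beat duration = 60000 / 161 ms
Beats per measure (7/4) = 7
One measure = 7 × 60000 / 161 = 420000 / 161 ms
= 2608.7 ms


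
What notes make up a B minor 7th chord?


Reasoning:
Minor 7th chord = root + minor 3rd + perfect 5th + minor 7th
Seventh chords stack in thirds, so the letter names are B-D-F-A
Root: B
Minor 3rd above B: D
Perfect 5th above B: F#
Minor 7th above B: A
Chord = B D F# A


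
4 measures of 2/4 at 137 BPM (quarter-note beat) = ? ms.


Solution.
Quarter-note beat duration = 60000 / 137 ms
Beats per measure (2/4) = 2
One measure = 2 × 60000 / 137 = 120000 / 137 ms
4 measures = 4 × 120000 / 137 = 480000 / 137
= 3503.6 ms


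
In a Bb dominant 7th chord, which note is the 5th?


Dominant 7th chord = root + major 3rd + perfect 5th + minor 7th
Seventh chords stack in thirds, so the letter names are B-D-F-A
Root: Bb
Major 3rd above Bb: D
Perfect 5th above Bb: F
Minor 7th above Bb: Ab
The 5th = F


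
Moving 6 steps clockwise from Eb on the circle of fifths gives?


Working:
Each clockwise step on the circle of fifths moves up a perfect 5th
From Eb: Eb → Bb → F → C → G → D → A
= A


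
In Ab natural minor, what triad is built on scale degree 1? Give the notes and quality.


Ab natural minor scale: Ab Bb Cb Db Eb Fb Gb
Diatonic triad on degree 1 stacks scale notes 1, 3, 5: Ab Cb Eb
Ab→Cb = 3 semitones; Ab→Eb = 7 semitones → minor triad
= Ab Cb Eb (minor)


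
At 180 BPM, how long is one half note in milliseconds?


Reasoning:
One quarter-note beat = 60000 / BPM = 60000 / 180 ms
Half note = 2 × quarter note
Duration = 2 × 60000 / 180 = 120000 / 180
= 666.7 ms


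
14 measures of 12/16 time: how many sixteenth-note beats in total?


Time signature 12/16: the bottom number 16 means the sixteenth note gets one count
The top number 12 means 12 sixteenth-note beats per measure
Total = 12 × 14 measures
= 168 sixteenth-note beats


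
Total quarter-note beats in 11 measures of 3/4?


Reasoning:
Time signature 3/4: the bottom number 4 means the quarter note gets one count
The top number 3 means 3 quarter-note beats per measure
Total = 3 × 11 measures
= 33 quarter-note beats


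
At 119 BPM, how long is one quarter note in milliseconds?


Solution.
One quarter-note beat = 60000 / BPM = 60000 / 119 ms
Duration = 60000 / 119
= 504.2 ms


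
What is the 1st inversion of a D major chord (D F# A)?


Reasoning:
Root position: D F# A
1st inversion: move root up an octave
Bass note: F#
Notes (bottom to top) = F# A D


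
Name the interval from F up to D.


Let's work it out.
Letter names: F → D spans 6 letter names → a 6th
Semitones: F → D = 9 half-steps
A 6th of 9 semitones is a major 6th
= major 6th


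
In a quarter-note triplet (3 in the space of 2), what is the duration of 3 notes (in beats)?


Triplet: 3 notes occupy the space of 2 quarter notes
Space = 2 × 1 = 2 beats
Each triplet note = 2 / 3 = 2/3 beats
3 notes = 3 × 2/3 = 2
= 2 beats


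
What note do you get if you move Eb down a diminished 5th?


Reasoning:
diminished 5th: 5 letter names, 6 semitones
Letter: E - 4 → A
Pitch: Eb - 6 semitones, spelled as an A → A
= A


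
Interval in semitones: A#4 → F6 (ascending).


Working:
Absolute semitone position = octave×12 + chromatic position
A#4: 4×12 + 10 = 58
F6: 6×12 + 5 = 77
Difference = 77 - 58 = 19
= 19 semitones


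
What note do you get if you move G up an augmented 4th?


Solution.
augmented 4th: 4 letter names, 6 semitones
Letter: G + 3 → C
Pitch: G + 6 semitones, spelled as a C → C#
= C#


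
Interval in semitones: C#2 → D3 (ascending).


Working:
Absolute semitone position = octave×12 + chromatic position
C#2: 2×12 + 1 = 25
D3: 3×12 + 2 = 38
Difference = 38 - 25 = 13
= 13 semitones


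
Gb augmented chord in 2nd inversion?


Let's work it out.
Root position: Gb Bb D
2nd inversion: move root and 3rd up an octave
Bass note: D
Notes (bottom to top) = D Gb Bb


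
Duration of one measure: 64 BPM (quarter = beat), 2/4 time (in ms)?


Reasoning:
Quarter-note beat duration = 60000 / 64 ms
Beats per measure (2/4) = 2
One measure = 2 × 60000 / 64 = 120000 / 64 ms
= 1875.0 ms


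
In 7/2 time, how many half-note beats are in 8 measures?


Solution.
Time signature 7/2: the bottom number 2 means the half note gets one count
The top number 7 means 7 half-note beats per measure
Total = 7 × 8 measures
= 56 half-note beats


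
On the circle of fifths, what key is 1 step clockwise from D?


Each clockwise step on the circle of fifths moves up a perfect 5th
From D: D → A
= A


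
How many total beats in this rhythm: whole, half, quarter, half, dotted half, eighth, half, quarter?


Beat values:
  whole = 4 beats
  half = 2 beats
  quarter = 1 beat
  half = 2 beats
  dotted half = 3 beats
  eighth = 0.5 beats
  half = 2 beats
  quarter = 1 beat
Sum = 4 + 2 + 1 + 2 + 3 + 0.5 + 2 + 1
= 15.5 beats


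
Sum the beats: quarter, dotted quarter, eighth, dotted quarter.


Solution.
Beat values:
  quarter = 1 beat
  dotted quarter = 1.5 beats
  eighth = 0.5 beats
  dotted quarter = 1.5 beats
Sum = 1 + 1.5 + 0.5 + 1.5
= 4.5 beats


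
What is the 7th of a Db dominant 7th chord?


Dominant 7th chord = root + major 3rd + perfect 5th + minor 7th
Seventh chords stack in thirds, so the letter names are D-F-A-C
Root: Db
Major 3rd above Db: F
Perfect 5th above Db: Ab
Minor 7th above Db: Cb
The 7th = Cb


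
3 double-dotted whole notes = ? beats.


Let's work it out.
Base whole note = 4 beats
Dot 1 adds half the previous value: +2
Dot 2 adds half the previous value: +1
One double-dotted whole = 4 + 2 + 1 = 7
3 of them = 3 × 7 = 21
= 21 beats


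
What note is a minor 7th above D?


Let's work it out.
A 7th spans 7 letter names, so from D we land on C
A minor 7th = 10 semitones above D
Spell C at that pitch: C
= C


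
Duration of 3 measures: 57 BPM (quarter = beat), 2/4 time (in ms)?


Solution.
Quarter-note beat duration = 60000 / 57 ms
Beats per measure (2/4) = 2
One measure = 2 × 60000 / 57 = 120000 / 57 ms
3 measures = 3 × 120000 / 57 = 360000 / 57
= 6315.8 ms


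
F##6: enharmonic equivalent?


Solution.
Enharmonic notes sound the same pitch but are spelled with different letter names
F## and G name the same pitch class
= G6


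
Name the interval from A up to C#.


Letter names: A → C spans 3 letter names → a 3rd
Semitones: A → C# = 4 half-steps
A 3rd of 4 semitones is a major 3rd
= major 3rd


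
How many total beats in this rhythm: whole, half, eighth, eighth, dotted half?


Beat values:
  whole = 4 beats
  half = 2 beats
  eighth = 0.5 beats
  eighth = 0.5 beats
  dotted half = 3 beats
Sum = 4 + 2 + 0.5 + 0.5 + 3
= 10 beats


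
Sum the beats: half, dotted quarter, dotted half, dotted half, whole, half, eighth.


Solution.
Beat values:
  half = 2 beats
  dotted quarter = 1.5 beats
  dotted half = 3 beats
  dotted half = 3 beats
  whole = 4 beats
  half = 2 beats
  eighth = 0.5 beats
Sum = 2 + 1.5 + 3 + 3 + 4 + 2 + 0.5
= 16 beats


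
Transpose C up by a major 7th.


Solution.
major 7th: 7 letter names, 11 semitones
Letter: C + 6 → B
Pitch: C + 11 semitones, spelled as a B → B
= B


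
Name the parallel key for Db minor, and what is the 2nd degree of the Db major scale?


Parallel keys share the same tonic but differ in mode
Db minor → parallel is Db major
Db major scale: Db Eb F Gb Ab Bb C
= Db major; 2nd degree = Eb


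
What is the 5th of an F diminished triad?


Reasoning:
Diminished triad = root + minor 3rd (3 semitones) + diminished 5th (6 semitones)
A triad on F stacks thirds, so the chord tones use letter names F-A-C
Root: F
Minor 3rd above F: Ab
Diminished 5th above F: Cb
The 5th = Cb


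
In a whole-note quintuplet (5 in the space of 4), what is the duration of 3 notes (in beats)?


Step by step:
Quintuplet: 5 notes occupy the space of 4 whole notes
Space = 4 × 4 = 16 beats
Each quintuplet note = 16 / 5 = 16/5 beats
3 notes = 3 × 16/5 = 48/5
= 48/5 beats


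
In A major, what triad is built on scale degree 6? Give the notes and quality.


A major scale: A B C# D E F# G#
Diatonic triad on degree 6 stacks scale notes 6, 1, 3: F# A C#
F#→A = 3 semitones; F#→C# = 7 semitones → minor triad
= F# A C# (minor)


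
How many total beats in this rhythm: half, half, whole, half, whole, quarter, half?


Beat values:
  half = 2 beats
  half = 2 beats
  whole = 4 beats
  half = 2 beats
  whole = 4 beats
  quarter = 1 beat
  half = 2 beats
Sum = 2 + 2 + 4 + 2 + 4 + 1 + 2
= 17 beats


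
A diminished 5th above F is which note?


Step by step:
A 5th spans 5 letter names, so from F we land on C
A diminished 5th = 6 semitones above F
Spell C at that pitch: Cb
= Cb


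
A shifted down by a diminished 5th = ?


Let's work it out.
diminished 5th: 5 letter names, 6 semitones
Letter: A - 4 → D
Pitch: A - 6 semitones, spelled as a D → D#
= D#


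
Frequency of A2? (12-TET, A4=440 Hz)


Reasoning:
f = 440 × 2^(n/12) where n = semitones from A4
A2: -24 semitones from A4
f = 440 × 2^(-24/12)
f = 110.00 Hz


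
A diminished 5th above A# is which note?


A 5th spans 5 letter names, so from A we land on E
A diminished 5th = 6 semitones above A#
Spell E at that pitch: E
= E


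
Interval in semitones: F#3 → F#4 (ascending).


Solution.
Absolute semitone position = octave×12 + chromatic position
F#3: 3×12 + 6 = 42
F#4: 4×12 + 6 = 54
Difference = 54 - 42 = 12
= 12 semitones
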